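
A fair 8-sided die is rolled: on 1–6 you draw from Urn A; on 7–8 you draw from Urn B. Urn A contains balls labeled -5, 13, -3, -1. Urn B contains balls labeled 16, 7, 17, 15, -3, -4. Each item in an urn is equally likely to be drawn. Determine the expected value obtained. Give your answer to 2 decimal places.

E[X | Urn A] = (-5 + 13 − 3 − 1)/4 = 1
E[X | Urn B] = (16 + 7 + 17 + 15 − 3 − 4)/6 = 8
E[X] = (3/4)·1 + (1/4)·8 = 11/4 ≈ 2.75

2.75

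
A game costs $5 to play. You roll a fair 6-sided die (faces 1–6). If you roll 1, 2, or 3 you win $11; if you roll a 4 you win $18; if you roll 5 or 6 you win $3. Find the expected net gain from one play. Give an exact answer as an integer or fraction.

9/2 dollars

E[payout] = (1/3)·3 + (1/2)·11 + (1/6)·18 = 19/2
Expected profit = 19/2 − 5 = 9/2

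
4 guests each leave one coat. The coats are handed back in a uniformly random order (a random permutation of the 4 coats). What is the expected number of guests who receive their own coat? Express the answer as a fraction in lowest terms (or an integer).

1

Let Xᵢ = 1 if person i gets their own coat. For each i, P(Xᵢ=1) = 1/4.
By linearity of expectation, E[X₁+…+X_4] = 4·(1/4) = 1.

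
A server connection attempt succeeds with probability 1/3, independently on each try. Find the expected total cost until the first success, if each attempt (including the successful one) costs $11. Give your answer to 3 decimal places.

E[#attempts] = 1/p = 3; E[cost] = 11·3 = 33.
≈ 33.000

$33.000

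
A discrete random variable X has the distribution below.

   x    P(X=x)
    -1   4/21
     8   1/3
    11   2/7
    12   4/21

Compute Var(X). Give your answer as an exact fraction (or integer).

E[X] = (4/21)·(-1) + (1/3)·8 + (2/7)·11 + (4/21)·12 = 166/21
E[X²] = (4/21)·1 + (1/3)·64 + (2/7)·121 + (4/21)·144 = 1754/21
Var(X) = 1754/21 − (166/21)² = 9278/441

9278/441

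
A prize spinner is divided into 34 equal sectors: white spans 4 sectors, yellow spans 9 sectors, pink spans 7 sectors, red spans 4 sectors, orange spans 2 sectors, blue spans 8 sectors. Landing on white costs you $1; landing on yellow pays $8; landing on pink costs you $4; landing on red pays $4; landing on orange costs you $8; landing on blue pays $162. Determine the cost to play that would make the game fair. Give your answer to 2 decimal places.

$39.29

E[payout] = (4/34)·(-1) + (9/34)·8 + (7/34)·(-4) + (4/34)·4 + (2/34)·(-8) + (8/34)·162 = 668/17
Fair fee = E[payout] = 668/17 ≈ $39.29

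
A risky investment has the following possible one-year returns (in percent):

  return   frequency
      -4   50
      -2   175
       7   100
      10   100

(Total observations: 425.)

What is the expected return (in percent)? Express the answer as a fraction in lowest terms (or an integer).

Total = 425, so P(return=-4) = 50/425, etc.
E[X] = (2/17)·(-4) + (7/17)·(-2) + (4/17)·7 + (4/17)·10
     = 46/17

46/17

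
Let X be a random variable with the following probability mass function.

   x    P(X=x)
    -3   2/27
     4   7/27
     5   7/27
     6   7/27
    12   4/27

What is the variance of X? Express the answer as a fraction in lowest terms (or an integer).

E[X] = (2/27)·(-3) + (7/27)·4 + (7/27)·5 + (7/27)·6 + (4/27)·12 = 49/9
E[X²] = (2/27)·9 + (7/27)·16 + (7/27)·25 + (7/27)·36 + (4/27)·144 = 1133/27
Var(X) = 1133/27 − (49/9)² = 998/81

998/81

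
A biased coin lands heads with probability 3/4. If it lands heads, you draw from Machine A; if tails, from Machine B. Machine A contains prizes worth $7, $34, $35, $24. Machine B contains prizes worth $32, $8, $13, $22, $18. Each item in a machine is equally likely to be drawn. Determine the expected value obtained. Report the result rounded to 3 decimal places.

E[X | Machine A] = (7 + 34 + 35 + 24)/4 = 25
E[X | Machine B] = (32 + 8 + 13 + 22 + 18)/5 = 93/5
E[X] = (3/4)·25 + (1/4)·93/5 = 117/5 ≈ 23.400

$23.400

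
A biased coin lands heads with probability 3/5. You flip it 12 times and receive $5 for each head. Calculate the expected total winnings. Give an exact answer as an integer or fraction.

$36

E[#heads] = 12·3/5 = 36/5 (linearity over flips).
E[winnings] = 5·36/5 = 36.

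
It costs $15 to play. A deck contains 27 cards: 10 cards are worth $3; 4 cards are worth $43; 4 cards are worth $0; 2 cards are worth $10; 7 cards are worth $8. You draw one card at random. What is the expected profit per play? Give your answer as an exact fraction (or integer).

-127/27 dollars

E[payout] = (10/27)·3 + (4/27)·43 + (4/27)·0 + (2/27)·10 + (7/27)·8 = 278/27
Expected profit = 278/27 − 15 = -127/27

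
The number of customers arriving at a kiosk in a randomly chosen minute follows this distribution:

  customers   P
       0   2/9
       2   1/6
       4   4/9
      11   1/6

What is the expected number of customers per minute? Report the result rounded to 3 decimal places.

E[X] = (2/9)·0 + (1/6)·2 + (4/9)·4 + (1/6)·11
     = 71/18 ≈ 3.944

3.944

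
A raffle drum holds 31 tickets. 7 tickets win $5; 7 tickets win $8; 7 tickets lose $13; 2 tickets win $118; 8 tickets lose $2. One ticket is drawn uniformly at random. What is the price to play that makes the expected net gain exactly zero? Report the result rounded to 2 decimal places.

E[payout] = (7/31)·5 + (7/31)·8 + (7/31)·(-13) + (2/31)·118 + (8/31)·(-2) = 220/31
Fair fee = E[payout] = 220/31 ≈ $7.10

$7.10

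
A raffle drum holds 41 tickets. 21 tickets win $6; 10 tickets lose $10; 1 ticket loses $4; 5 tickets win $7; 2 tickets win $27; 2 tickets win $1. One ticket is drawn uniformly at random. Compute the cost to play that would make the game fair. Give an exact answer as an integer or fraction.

E[payout] = (21/41)·6 + (10/41)·(-10) + (1/41)·(-4) + (5/41)·7 + (2/41)·27 + (2/41)·1 = 113/41
Fair fee = E[payout] = 113/41

113/41 dollars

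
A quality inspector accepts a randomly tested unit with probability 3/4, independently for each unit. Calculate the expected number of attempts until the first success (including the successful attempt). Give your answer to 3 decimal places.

1.333

For a geometric distribution, E[trials] = 1/p = 1/(3/4) = 4/3.
≈ 1.333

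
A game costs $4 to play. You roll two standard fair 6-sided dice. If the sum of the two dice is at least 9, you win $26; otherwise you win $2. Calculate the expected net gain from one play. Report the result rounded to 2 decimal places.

$4.67

E[payout] = (13/18)·2 + (5/18)·26 = 26/3
Expected profit = 26/3 − 4 = 14/3 ≈ $4.67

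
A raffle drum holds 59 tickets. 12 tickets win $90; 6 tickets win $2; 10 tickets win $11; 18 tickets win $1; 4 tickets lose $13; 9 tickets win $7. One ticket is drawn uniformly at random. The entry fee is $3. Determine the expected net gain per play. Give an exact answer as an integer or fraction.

1054/59 dollars

E[payout] = (12/59)·90 + (6/59)·2 + (10/59)·11 + (18/59)·1 + (4/59)·(-13) + (9/59)·7 = 1231/59
Expected profit = 1231/59 − 3 = 1054/59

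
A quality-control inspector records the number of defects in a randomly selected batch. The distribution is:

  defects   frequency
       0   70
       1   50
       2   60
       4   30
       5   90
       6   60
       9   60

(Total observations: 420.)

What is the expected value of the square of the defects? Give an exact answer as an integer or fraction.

Total = 420, so P(defects=0) = 70/420, etc.
E[X²] = (1/6)·0 + (5/42)·1 + (1/7)·4 + (1/14)·16 + (3/14)·25 + (1/7)·36 + (1/7)·81
     = 502/21

502/21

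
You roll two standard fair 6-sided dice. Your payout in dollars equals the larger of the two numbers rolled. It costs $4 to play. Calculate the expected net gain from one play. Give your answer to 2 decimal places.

Distribution of the larger of the two numbers rolled: 1 w.p. 1/36, 2 w.p. 1/12, 3 w.p. 5/36, 4 w.p. 7/36, 5 w.p. 1/4, 6 w.p. 11/36
E[payout] = (1/36)·1 + (1/12)·2 + (5/36)·3 + (7/36)·4 + (1/4)·5 + (11/36)·6 = 161/36
Expected profit = 161/36 − 4 = 17/36 ≈ $0.47

$0.47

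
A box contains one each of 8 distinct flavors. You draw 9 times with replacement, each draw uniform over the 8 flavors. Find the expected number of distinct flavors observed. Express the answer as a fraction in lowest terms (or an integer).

Let Xⱼ=1 if type j appears at least once. P(Xⱼ=1) = 1 − ((8−1)/8)^9 = 93864121/134217728.
E[#distinct] = 8·93864121/134217728 = 93864121/16777216.

93864121/16777216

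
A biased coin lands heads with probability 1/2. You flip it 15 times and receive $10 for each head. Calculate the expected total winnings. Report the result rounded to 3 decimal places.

$75.000

E[#heads] = 15·1/2 = 15/2 (linearity over flips).
E[winnings] = 10·15/2 = 75.
≈ 75.000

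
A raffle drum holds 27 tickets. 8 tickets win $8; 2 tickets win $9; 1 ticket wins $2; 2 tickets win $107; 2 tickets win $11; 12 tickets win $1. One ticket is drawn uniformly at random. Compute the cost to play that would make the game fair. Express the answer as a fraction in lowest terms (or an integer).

332/27 dollars

E[payout] = (8/27)·8 + (2/27)·9 + (1/27)·2 + (2/27)·107 + (2/27)·11 + (12/27)·1 = 332/27
Fair fee = E[payout] = 332/27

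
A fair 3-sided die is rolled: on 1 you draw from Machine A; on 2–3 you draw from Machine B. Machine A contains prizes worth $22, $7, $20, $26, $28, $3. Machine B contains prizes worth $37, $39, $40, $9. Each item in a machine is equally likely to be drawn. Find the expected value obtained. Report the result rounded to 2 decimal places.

E[X | Machine A] = (22 + 7 + 20 + 26 + 28 + 3)/6 = 53/3
E[X | Machine B] = (37 + 39 + 40 + 9)/4 = 125/4
E[X] = (1/3)·53/3 + (2/3)·125/4 = 481/18 ≈ 26.72

$26.72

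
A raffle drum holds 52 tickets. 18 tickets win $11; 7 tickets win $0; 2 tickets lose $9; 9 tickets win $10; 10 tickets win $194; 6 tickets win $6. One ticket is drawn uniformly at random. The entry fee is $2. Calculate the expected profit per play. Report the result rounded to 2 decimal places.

E[payout] = (18/52)·11 + (7/52)·0 + (2/52)·(-9) + (9/52)·10 + (10/52)·194 + (6/52)·6 = 1123/26
Expected profit = 1123/26 − 2 = 1071/26 ≈ $41.19

$41.19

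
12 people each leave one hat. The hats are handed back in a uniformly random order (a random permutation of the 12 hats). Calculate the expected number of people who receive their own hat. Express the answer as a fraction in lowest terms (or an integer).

1

Let Xᵢ = 1 if person i gets their own hat. For each i, P(Xᵢ=1) = 1/12.
By linearity of expectation, E[X₁+…+X_12] = 12·(1/12) = 1.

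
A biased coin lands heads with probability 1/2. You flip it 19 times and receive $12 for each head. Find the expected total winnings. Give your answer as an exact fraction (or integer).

E[#heads] = 19·1/2 = 19/2 (linearity over flips).
E[winnings] = 12·19/2 = 114.

$114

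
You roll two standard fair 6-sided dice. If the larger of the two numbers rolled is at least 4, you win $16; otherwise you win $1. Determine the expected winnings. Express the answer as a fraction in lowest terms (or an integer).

49/4 dollars

E[payout] = (1/4)·1 + (3/4)·16 = 49/4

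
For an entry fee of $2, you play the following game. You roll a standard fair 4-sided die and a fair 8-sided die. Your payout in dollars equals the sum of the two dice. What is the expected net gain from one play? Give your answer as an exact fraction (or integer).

$5

Distribution of the sum of the two dice: 2 w.p. 1/32, 3 w.p. 1/16, 4 w.p. 3/32, 5 w.p. 1/8, 6 w.p. 1/8, 7 w.p. 1/8, …
E[payout] = (1/32)·2 + (1/16)·3 + (3/32)·4 + (1/8)·5 + (1/8)·6 + (1/8)·7 + (1/8)·8 + (1/8)·9 + (3/32)·10 + (1/16)·11 + (1/32)·12 = 7
Expected profit = 7 − 2 = 5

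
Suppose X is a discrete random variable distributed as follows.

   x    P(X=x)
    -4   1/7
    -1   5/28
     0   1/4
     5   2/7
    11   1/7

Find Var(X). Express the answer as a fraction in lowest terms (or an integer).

E[X] = (1/7)·(-4) + (5/28)·(-1) + (1/4)·0 + (2/7)·5 + (1/7)·11 = 9/4
E[X²] = (1/7)·16 + (5/28)·1 + (1/4)·0 + (2/7)·25 + (1/7)·121 = 753/28
Var(X) = 753/28 − (9/4)² = 2445/112

2445/112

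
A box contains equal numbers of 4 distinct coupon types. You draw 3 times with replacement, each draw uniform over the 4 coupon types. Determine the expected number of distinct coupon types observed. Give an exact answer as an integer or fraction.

Let Xⱼ=1 if type j appears at least once. P(Xⱼ=1) = 1 − ((4−1)/4)^3 = 37/64.
E[#distinct] = 4·37/64 = 37/16.

37/16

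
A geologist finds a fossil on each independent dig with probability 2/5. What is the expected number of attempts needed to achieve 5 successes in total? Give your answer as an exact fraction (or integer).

By linearity (sum of 5 independent geometric waits), E[trials] = 5/p = 5/(2/5) = 25/2.

25/2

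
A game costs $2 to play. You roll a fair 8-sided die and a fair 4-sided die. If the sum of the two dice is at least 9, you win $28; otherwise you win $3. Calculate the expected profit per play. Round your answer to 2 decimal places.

$8.81

E[payout] = (11/16)·3 + (5/16)·28 = 173/16
Expected profit = 173/16 − 2 = 141/16 ≈ $8.81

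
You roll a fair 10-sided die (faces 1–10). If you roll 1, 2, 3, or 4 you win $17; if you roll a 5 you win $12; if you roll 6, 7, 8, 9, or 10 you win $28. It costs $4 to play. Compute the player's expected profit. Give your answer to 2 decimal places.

E[payout] = (1/10)·12 + (2/5)·17 + (1/2)·28 = 22
Expected profit = 22 − 4 = 18 ≈ $18.00

$18.00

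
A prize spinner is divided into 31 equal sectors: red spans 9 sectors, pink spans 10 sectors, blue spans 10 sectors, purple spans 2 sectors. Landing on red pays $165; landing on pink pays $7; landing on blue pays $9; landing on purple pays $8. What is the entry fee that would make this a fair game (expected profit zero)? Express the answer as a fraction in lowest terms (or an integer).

1661/31 dollars

E[payout] = (9/31)·165 + (10/31)·7 + (10/31)·9 + (2/31)·8 = 1661/31
Fair fee = E[payout] = 1661/31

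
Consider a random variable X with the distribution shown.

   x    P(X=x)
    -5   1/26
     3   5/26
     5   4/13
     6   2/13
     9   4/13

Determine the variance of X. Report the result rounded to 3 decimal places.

9.314

E[X] = (1/26)·(-5) + (5/26)·3 + (4/13)·5 + (2/13)·6 + (4/13)·9 = 73/13
E[X²] = (1/26)·25 + (5/26)·9 + (4/13)·25 + (2/13)·36 + (4/13)·81 = 531/13
Var(X) = 531/13 − (73/13)² = 1574/169 ≈ 9.314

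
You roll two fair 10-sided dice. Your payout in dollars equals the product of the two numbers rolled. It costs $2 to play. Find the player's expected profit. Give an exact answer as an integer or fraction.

113/4 dollars

Distribution of the product of the two numbers rolled: 1 w.p. 1/100, 2 w.p. 1/50, 3 w.p. 1/50, 4 w.p. 3/100, 5 w.p. 1/50, 6 w.p. 1/25, …
E[payout] = (1/100)·1 + (1/50)·2 + (1/50)·3 + (3/100)·4 + (1/50)·5 + (1/25)·6 + (1/50)·7 + (1/25)·8 + (3/100)·9 + (1/25)·10 + (1/25)·12 + (1/50)·14 + (1/50)·15 + (3/100)·16 + (1/25)·18 + (1/25)·20 + (1/50)·21 + (1/25)·24 + (1/100)·25 + (1/50)·27 + (1/50)·28 + (1/25)·30 + (1/50)·32 + (1/50)·35 + (3/100)·36 + (1/25)·40 + (1/50)·42 + (1/50)·45 + (1/50)·48 + (1/100)·49 + (1/50)·50 + (1/50)·54 + (1/50)·56 + (1/50)·60 + (1/50)·63 + (1/100)·64 + (1/50)·70 + (1/50)·72 + (1/50)·80 + (1/100)·81 + (1/50)·90 + (1/100)·100 = 121/4
Expected profit = 121/4 − 2 = 113/4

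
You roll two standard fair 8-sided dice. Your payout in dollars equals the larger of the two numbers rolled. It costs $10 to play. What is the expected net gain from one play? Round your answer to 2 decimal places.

-$4.19

Distribution of the larger of the two numbers rolled: 1 w.p. 1/64, 2 w.p. 3/64, 3 w.p. 5/64, 4 w.p. 7/64, 5 w.p. 9/64, 6 w.p. 11/64, …
E[payout] = (1/64)·1 + (3/64)·2 + (5/64)·3 + (7/64)·4 + (9/64)·5 + (11/64)·6 + (13/64)·7 + (15/64)·8 = 93/16
Expected profit = 93/16 − 10 = -67/16 ≈ -$4.19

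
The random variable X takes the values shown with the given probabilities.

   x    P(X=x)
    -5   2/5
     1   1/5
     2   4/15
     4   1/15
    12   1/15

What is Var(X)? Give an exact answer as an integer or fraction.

E[X] = (2/5)·(-5) + (1/5)·1 + (4/15)·2 + (1/15)·4 + (1/15)·12 = -1/5
E[X²] = (2/5)·25 + (1/5)·1 + (4/15)·4 + (1/15)·16 + (1/15)·144 = 329/15
Var(X) = 329/15 − (-1/5)² = 1642/75

1642/75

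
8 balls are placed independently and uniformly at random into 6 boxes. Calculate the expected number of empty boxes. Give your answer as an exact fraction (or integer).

390625/279936

Let Xⱼ=1 if box j is empty. P(Xⱼ=1) = ((6-1)/6)^8 = 390625/1679616.
By linearity, E[#empty] = 6·390625/1679616 = 390625/279936.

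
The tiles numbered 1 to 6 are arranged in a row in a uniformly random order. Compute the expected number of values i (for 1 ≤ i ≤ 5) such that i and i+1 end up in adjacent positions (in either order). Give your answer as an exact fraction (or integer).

5/3

For each i ∈ {1,…,5}, let Xᵢ = 1 if i and i+1 are adjacent. P(Xᵢ=1) = 2·(6−1)!/6! = 2/6.
By linearity, E[ΣXᵢ] = (5)·(2/6) = 5/3.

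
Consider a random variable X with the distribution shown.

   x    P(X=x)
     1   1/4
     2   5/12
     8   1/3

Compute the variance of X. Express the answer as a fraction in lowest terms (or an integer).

E[X] = (1/4)·1 + (5/12)·2 + (1/3)·8 = 15/4
E[X²] = (1/4)·1 + (5/12)·4 + (1/3)·64 = 93/4
Var(X) = 93/4 − (15/4)² = 147/16

147/16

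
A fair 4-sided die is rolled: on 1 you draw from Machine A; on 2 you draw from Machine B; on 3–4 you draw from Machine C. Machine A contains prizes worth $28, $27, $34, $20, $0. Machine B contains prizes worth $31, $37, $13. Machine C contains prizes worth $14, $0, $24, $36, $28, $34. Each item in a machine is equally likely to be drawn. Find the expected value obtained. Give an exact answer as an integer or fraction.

E[X | Machine A] = (28 + 27 + 34 + 20 + 0)/5 = 109/5
E[X | Machine B] = (31 + 37 + 13)/3 = 27
E[X | Machine C] = (14 + 0 + 24 + 36 + 28 + 34)/6 = 68/3
E[X] = (1/4)·109/5 + (1/4)·27 + (1/2)·68/3 = 353/15

353/15 dollars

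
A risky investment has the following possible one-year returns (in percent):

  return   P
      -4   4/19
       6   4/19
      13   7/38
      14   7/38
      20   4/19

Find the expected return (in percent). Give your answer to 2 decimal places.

9.61

E[X] = (4/19)·(-4) + (4/19)·6 + (7/38)·13 + (7/38)·14 + (4/19)·20
     = 365/38 ≈ 9.61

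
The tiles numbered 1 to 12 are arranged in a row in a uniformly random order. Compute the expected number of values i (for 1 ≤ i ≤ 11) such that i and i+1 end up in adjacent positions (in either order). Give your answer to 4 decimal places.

1.8333

For each i ∈ {1,…,11}, let Xᵢ = 1 if i and i+1 are adjacent. P(Xᵢ=1) = 2·(12−1)!/12! = 2/12.
By linearity, E[ΣXᵢ] = (11)·(2/12) = 11/6.
≈ 1.8333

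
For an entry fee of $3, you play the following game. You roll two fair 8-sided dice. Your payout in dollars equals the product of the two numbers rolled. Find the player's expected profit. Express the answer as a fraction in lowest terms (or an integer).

Distribution of the product of the two numbers rolled: 1 w.p. 1/64, 2 w.p. 1/32, 3 w.p. 1/32, 4 w.p. 3/64, 5 w.p. 1/32, 6 w.p. 1/16, …
E[payout] = (1/64)·1 + (1/32)·2 + (1/32)·3 + (3/64)·4 + (1/32)·5 + (1/16)·6 + (1/32)·7 + (1/16)·8 + (1/64)·9 + (1/32)·10 + (1/16)·12 + (1/32)·14 + (1/32)·15 + (3/64)·16 + (1/32)·18 + (1/32)·20 + (1/32)·21 + (1/16)·24 + (1/64)·25 + (1/32)·28 + (1/32)·30 + (1/32)·32 + (1/32)·35 + (1/64)·36 + (1/32)·40 + (1/32)·42 + (1/32)·48 + (1/64)·49 + (1/32)·56 + (1/64)·64 = 81/4
Expected profit = 81/4 − 3 = 69/4

69/4 dollars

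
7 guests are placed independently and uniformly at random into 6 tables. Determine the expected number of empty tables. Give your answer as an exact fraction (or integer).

78125/46656

Let Xⱼ=1 if table j is empty. P(Xⱼ=1) = ((6-1)/6)^7 = 78125/279936.
By linearity, E[#empty] = 6·78125/279936 = 78125/46656.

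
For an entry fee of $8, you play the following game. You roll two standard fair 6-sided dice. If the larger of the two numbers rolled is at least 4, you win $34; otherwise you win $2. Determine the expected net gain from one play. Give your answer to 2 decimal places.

$18.00

E[payout] = (1/4)·2 + (3/4)·34 = 26
Expected profit = 26 − 8 = 18 ≈ $18.00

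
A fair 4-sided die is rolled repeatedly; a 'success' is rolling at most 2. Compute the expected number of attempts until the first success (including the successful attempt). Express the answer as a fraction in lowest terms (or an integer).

For a geometric distribution, E[trials] = 1/p = 1/(1/2) = 2.

2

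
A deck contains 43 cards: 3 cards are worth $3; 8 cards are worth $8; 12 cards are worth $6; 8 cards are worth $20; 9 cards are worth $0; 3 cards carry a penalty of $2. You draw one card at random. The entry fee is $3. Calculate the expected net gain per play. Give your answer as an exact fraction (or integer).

E[payout] = (3/43)·3 + (8/43)·8 + (12/43)·6 + (8/43)·20 + (9/43)·0 + (3/43)·(-2) = 299/43
Expected profit = 299/43 − 3 = 170/43

170/43 dollars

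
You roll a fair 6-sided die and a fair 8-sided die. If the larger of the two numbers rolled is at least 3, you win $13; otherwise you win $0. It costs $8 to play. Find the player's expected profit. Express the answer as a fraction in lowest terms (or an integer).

47/12 dollars

E[payout] = (1/12)·0 + (11/12)·13 = 143/12
Expected profit = 143/12 − 8 = 47/12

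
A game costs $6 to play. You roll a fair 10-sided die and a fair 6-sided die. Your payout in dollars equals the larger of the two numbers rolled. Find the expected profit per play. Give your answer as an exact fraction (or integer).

1/12 dollars

Distribution of the larger of the two numbers rolled: 1 w.p. 1/60, 2 w.p. 1/20, 3 w.p. 1/12, 4 w.p. 7/60, 5 w.p. 3/20, 6 w.p. 11/60, …
E[payout] = (1/60)·1 + (1/20)·2 + (1/12)·3 + (7/60)·4 + (3/20)·5 + (11/60)·6 + (1/10)·7 + (1/10)·8 + (1/10)·9 + (1/10)·10 = 73/12
Expected profit = 73/12 − 6 = 1/12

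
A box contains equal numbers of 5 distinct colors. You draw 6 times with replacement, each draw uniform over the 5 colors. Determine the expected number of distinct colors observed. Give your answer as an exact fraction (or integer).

11529/3125

Let Xⱼ=1 if type j appears at least once. P(Xⱼ=1) = 1 − ((5−1)/5)^6 = 11529/15625.
E[#distinct] = 5·11529/15625 = 11529/3125.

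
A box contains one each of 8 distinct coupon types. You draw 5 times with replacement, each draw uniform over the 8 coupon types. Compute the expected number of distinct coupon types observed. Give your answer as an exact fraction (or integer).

15961/4096

Let Xⱼ=1 if type j appears at least once. P(Xⱼ=1) = 1 − ((8−1)/8)^5 = 15961/32768.
E[#distinct] = 8·15961/32768 = 15961/4096.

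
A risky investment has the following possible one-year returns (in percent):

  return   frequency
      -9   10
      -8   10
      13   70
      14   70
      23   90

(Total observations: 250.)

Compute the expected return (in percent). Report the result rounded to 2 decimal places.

Total = 250, so P(return=-9) = 10/250, etc.
E[X] = (1/25)·(-9) + (1/25)·(-8) + (7/25)·13 + (7/25)·14 + (9/25)·23
     = 379/25 ≈ 15.16

15.16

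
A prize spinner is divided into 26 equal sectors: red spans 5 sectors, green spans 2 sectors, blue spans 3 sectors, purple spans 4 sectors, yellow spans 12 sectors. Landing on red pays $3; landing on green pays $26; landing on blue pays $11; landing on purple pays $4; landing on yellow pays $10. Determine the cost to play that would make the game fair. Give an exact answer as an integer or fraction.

E[payout] = (5/26)·3 + (2/26)·26 + (3/26)·11 + (4/26)·4 + (12/26)·10 = 118/13
Fair fee = E[payout] = 118/13

118/13 dollars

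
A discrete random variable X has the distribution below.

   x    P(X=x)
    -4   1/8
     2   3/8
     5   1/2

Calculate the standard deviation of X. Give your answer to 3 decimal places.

E[X] = 11/4, E[X²] = 16
Var(X) = E[X²] − (E[X])² = 16 − 121/16 = 135/16
SD(X) = √(135/16) ≈ 2.905

2.905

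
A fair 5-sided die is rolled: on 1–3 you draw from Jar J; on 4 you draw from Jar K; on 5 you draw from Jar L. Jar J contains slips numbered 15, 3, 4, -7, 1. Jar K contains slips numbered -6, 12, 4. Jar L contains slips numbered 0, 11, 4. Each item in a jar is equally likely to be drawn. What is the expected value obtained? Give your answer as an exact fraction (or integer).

E[X | Jar J] = (15 + 3 + 4 − 7 + 1)/5 = 16/5
E[X | Jar K] = (-6 + 12 + 4)/3 = 10/3
E[X | Jar L] = (0 + 11 + 4)/3 = 5
E[X] = (3/5)·16/5 + (1/5)·10/3 + (1/5)·5 = 269/75

269/75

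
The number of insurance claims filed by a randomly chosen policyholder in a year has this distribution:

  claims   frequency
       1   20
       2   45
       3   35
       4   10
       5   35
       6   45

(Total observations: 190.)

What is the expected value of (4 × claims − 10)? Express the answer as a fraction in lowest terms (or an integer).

90/19

Total = 190, so P(claims=1) = 20/190, etc.
E[4x-10] = (2/19)·(-6) + (9/38)·(-2) + (7/38)·2 + (1/19)·6 + (7/38)·10 + (9/38)·14
     = 90/19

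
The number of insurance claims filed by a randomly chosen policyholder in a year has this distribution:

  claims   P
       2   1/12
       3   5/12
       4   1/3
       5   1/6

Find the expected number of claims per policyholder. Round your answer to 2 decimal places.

3.58

E[X] = (1/12)·2 + (5/12)·3 + (1/3)·4 + (1/6)·5
     = 43/12 ≈ 3.58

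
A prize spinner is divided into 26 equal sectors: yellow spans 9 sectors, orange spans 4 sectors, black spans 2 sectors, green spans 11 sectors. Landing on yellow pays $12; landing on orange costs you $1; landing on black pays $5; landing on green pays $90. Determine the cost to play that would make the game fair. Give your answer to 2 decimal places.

$42.46

E[payout] = (9/26)·12 + (4/26)·(-1) + (2/26)·5 + (11/26)·90 = 552/13
Fair fee = E[payout] = 552/13 ≈ $42.46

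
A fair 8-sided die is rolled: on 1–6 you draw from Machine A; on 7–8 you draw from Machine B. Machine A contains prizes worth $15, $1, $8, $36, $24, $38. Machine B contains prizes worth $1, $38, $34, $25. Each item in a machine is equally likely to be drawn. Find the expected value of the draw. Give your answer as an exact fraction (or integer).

E[X | Machine A] = (15 + 1 + 8 + 36 + 24 + 38)/6 = 61/3
E[X | Machine B] = (1 + 38 + 34 + 25)/4 = 49/2
E[X] = (3/4)·61/3 + (1/4)·49/2 = 171/8

171/8 dollars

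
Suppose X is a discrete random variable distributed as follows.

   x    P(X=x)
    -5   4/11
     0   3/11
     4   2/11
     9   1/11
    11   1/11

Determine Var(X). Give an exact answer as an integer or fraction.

3610/121

E[X] = (4/11)·(-5) + (3/11)·0 + (2/11)·4 + (1/11)·9 + (1/11)·11 = 8/11
E[X²] = (4/11)·25 + (3/11)·0 + (2/11)·16 + (1/11)·81 + (1/11)·121 = 334/11
Var(X) = 334/11 − (8/11)² = 3610/121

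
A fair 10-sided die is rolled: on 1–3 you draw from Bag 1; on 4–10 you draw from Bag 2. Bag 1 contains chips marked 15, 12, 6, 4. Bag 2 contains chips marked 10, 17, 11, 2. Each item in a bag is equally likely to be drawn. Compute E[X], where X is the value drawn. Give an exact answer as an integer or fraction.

391/40

E[X | Bag 1] = (15 + 12 + 6 + 4)/4 = 37/4
E[X | Bag 2] = (10 + 17 + 11 + 2)/4 = 10
E[X] = (3/10)·37/4 + (7/10)·10 = 391/40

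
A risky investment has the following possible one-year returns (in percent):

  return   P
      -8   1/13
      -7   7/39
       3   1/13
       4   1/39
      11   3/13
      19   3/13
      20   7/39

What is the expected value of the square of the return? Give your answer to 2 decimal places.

197.85

E[X²] = (1/13)·64 + (7/39)·49 + (1/13)·9 + (1/39)·16 + (3/13)·121 + (3/13)·361 + (7/39)·400
     = 2572/13 ≈ 197.85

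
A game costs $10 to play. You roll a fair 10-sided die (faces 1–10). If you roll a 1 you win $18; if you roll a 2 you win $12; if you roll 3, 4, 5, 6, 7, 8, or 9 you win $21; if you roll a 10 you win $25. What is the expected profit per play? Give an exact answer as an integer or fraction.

E[payout] = (1/10)·12 + (1/10)·18 + (7/10)·21 + (1/10)·25 = 101/5
Expected profit = 101/5 − 10 = 51/5

51/5 dollars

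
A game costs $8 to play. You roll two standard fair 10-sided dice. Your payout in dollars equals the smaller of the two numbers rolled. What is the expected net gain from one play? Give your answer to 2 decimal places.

-$4.15

Distribution of the smaller of the two numbers rolled: 1 w.p. 19/100, 2 w.p. 17/100, 3 w.p. 3/20, 4 w.p. 13/100, 5 w.p. 11/100, 6 w.p. 9/100, …
E[payout] = (19/100)·1 + (17/100)·2 + (3/20)·3 + (13/100)·4 + (11/100)·5 + (9/100)·6 + (7/100)·7 + (1/20)·8 + (3/100)·9 + (1/100)·10 = 77/20
Expected profit = 77/20 − 8 = -83/20 ≈ -$4.15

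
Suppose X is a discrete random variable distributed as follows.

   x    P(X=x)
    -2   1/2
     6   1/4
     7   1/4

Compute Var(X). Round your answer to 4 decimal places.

18.1875

E[X] = (1/2)·(-2) + (1/4)·6 + (1/4)·7 = 9/4
E[X²] = (1/2)·4 + (1/4)·36 + (1/4)·49 = 93/4
Var(X) = 93/4 − (9/4)² = 291/16 ≈ 18.1875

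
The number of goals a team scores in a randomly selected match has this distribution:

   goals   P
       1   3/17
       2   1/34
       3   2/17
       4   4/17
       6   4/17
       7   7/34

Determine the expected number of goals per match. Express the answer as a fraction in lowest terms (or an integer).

149/34

E[X] = (3/17)·1 + (1/34)·2 + (2/17)·3 + (4/17)·4 + (4/17)·6 + (7/34)·7
     = 149/34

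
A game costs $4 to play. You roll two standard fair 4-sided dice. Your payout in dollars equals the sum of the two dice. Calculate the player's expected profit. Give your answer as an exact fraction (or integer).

$1

Distribution of the sum of the two dice: 2 w.p. 1/16, 3 w.p. 1/8, 4 w.p. 3/16, 5 w.p. 1/4, 6 w.p. 3/16, 7 w.p. 1/8, …
E[payout] = (1/16)·2 + (1/8)·3 + (3/16)·4 + (1/4)·5 + (3/16)·6 + (1/8)·7 + (1/16)·8 = 5
Expected profit = 5 − 4 = 1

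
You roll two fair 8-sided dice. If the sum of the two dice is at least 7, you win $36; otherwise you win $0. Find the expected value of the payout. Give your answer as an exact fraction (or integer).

E[payout] = (15/64)·0 + (49/64)·36 = 441/16

441/16 dollars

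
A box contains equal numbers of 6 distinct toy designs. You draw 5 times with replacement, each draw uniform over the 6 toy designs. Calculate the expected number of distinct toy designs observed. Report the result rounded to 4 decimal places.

Let Xⱼ=1 if type j appears at least once. P(Xⱼ=1) = 1 − ((6−1)/6)^5 = 4651/7776.
E[#distinct] = 6·4651/7776 = 4651/1296.
≈ 3.5887

3.5887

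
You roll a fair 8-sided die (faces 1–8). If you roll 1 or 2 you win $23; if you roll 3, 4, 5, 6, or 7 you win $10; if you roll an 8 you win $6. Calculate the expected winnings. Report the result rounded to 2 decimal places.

E[payout] = (1/8)·6 + (5/8)·10 + (1/4)·23 = 51/4
≈ $12.75

$12.75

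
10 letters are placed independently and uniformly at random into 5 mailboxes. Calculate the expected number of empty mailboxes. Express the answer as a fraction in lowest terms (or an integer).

Let Xⱼ=1 if mailbox j is empty. P(Xⱼ=1) = ((5-1)/5)^10 = 1048576/9765625.
By linearity, E[#empty] = 5·1048576/9765625 = 1048576/1953125.

1048576/1953125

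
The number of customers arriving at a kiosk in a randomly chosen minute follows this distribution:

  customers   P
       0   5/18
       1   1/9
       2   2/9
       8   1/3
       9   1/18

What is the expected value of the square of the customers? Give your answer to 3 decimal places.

26.833

E[X²] = (5/18)·0 + (1/9)·1 + (2/9)·4 + (1/3)·64 + (1/18)·81
     = 161/6 ≈ 26.833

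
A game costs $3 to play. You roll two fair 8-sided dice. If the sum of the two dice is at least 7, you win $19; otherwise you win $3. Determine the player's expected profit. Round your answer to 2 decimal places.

E[payout] = (15/64)·3 + (49/64)·19 = 61/4
Expected profit = 61/4 − 3 = 49/4 ≈ $12.25

$12.25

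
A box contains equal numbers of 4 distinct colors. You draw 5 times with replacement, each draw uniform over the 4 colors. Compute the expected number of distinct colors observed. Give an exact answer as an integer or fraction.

781/256

Let Xⱼ=1 if type j appears at least once. P(Xⱼ=1) = 1 − ((4−1)/4)^5 = 781/1024.
E[#distinct] = 4·781/1024 = 781/256.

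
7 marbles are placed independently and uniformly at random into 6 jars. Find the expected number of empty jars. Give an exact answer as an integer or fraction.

78125/46656

Let Xⱼ=1 if jar j is empty. P(Xⱼ=1) = ((6-1)/6)^7 = 78125/279936.
By linearity, E[#empty] = 6·78125/279936 = 78125/46656.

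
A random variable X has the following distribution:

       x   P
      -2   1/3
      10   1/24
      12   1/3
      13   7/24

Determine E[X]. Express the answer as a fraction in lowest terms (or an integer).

181/24

E[X] = (1/3)·(-2) + (1/24)·10 + (1/3)·12 + (7/24)·13
     = 181/24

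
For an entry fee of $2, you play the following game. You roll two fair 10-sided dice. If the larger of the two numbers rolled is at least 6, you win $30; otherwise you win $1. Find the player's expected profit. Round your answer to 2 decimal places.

$20.75

E[payout] = (1/4)·1 + (3/4)·30 = 91/4
Expected profit = 91/4 − 2 = 83/4 ≈ $20.75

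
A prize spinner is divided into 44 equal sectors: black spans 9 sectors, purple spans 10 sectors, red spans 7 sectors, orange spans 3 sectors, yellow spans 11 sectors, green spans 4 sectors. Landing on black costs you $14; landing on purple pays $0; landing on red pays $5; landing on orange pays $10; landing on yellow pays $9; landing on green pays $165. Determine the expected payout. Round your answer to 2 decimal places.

$15.86

E[payout] = (9/44)·(-14) + (10/44)·0 + (7/44)·5 + (3/44)·10 + (11/44)·9 + (4/44)·165 = 349/22
≈ $15.86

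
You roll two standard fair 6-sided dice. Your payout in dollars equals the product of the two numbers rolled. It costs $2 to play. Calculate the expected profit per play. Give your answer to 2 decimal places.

Distribution of the product of the two numbers rolled: 1 w.p. 1/36, 2 w.p. 1/18, 3 w.p. 1/18, 4 w.p. 1/12, 5 w.p. 1/18, 6 w.p. 1/9, …
E[payout] = (1/36)·1 + (1/18)·2 + (1/18)·3 + (1/12)·4 + (1/18)·5 + (1/9)·6 + (1/18)·8 + (1/36)·9 + (1/18)·10 + (1/9)·12 + (1/18)·15 + (1/36)·16 + (1/18)·18 + (1/18)·20 + (1/18)·24 + (1/36)·25 + (1/18)·30 + (1/36)·36 = 49/4
Expected profit = 49/4 − 2 = 41/4 ≈ $10.25

$10.25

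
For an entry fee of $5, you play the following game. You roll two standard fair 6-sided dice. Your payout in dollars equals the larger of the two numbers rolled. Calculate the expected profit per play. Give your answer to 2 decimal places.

-$0.53

Distribution of the larger of the two numbers rolled: 1 w.p. 1/36, 2 w.p. 1/12, 3 w.p. 5/36, 4 w.p. 7/36, 5 w.p. 1/4, 6 w.p. 11/36
E[payout] = (1/36)·1 + (1/12)·2 + (5/36)·3 + (7/36)·4 + (1/4)·5 + (11/36)·6 = 161/36
Expected profit = 161/36 − 5 = -19/36 ≈ -$0.53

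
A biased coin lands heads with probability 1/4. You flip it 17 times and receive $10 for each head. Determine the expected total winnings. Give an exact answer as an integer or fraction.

E[#heads] = 17·1/4 = 17/4 (linearity over flips).
E[winnings] = 10·17/4 = 85/2.

85/2 dollars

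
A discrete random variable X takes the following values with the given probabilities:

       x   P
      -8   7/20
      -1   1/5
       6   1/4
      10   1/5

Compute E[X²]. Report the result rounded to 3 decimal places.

51.600

E[X²] = (7/20)·64 + (1/5)·1 + (1/4)·36 + (1/5)·100
     = 258/5 ≈ 51.600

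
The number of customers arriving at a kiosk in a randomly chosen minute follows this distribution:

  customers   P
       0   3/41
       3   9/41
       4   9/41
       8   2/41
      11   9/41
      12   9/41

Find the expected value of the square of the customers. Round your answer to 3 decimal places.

66.780

E[X²] = (3/41)·0 + (9/41)·9 + (9/41)·16 + (2/41)·64 + (9/41)·121 + (9/41)·144
     = 2738/41 ≈ 66.780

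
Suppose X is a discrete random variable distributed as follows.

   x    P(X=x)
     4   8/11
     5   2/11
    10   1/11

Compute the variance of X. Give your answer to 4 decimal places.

E[X] = (8/11)·4 + (2/11)·5 + (1/11)·10 = 52/11
E[X²] = (8/11)·16 + (2/11)·25 + (1/11)·100 = 278/11
Var(X) = 278/11 − (52/11)² = 354/121 ≈ 2.9256

2.9256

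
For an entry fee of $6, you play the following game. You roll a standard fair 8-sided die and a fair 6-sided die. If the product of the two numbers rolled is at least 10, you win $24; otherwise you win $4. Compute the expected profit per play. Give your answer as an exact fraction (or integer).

121/12 dollars

E[payout] = (19/48)·4 + (29/48)·24 = 193/12
Expected profit = 193/12 − 6 = 121/12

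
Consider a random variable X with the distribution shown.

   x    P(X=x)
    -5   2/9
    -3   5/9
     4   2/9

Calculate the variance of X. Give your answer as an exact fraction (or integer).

E[X] = (2/9)·(-5) + (5/9)·(-3) + (2/9)·4 = -17/9
E[X²] = (2/9)·25 + (5/9)·9 + (2/9)·16 = 127/9
Var(X) = 127/9 − (-17/9)² = 854/81

854/81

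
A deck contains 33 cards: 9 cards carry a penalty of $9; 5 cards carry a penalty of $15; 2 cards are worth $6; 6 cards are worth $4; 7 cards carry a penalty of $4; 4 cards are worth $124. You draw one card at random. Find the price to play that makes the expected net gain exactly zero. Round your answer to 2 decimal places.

$10.55

E[payout] = (9/33)·(-9) + (5/33)·(-15) + (2/33)·6 + (6/33)·4 + (7/33)·(-4) + (4/33)·124 = 116/11
Fair fee = E[payout] = 116/11 ≈ $10.55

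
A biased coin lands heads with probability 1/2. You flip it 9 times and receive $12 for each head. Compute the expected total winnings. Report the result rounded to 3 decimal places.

E[#heads] = 9·1/2 = 9/2 (linearity over flips).
E[winnings] = 12·9/2 = 54.
≈ 54.000

$54.000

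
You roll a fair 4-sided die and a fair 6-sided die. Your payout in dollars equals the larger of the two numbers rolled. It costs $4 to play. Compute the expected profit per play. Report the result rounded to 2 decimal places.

-$0.08

Distribution of the larger of the two numbers rolled: 1 w.p. 1/24, 2 w.p. 1/8, 3 w.p. 5/24, 4 w.p. 7/24, 5 w.p. 1/6, 6 w.p. 1/6
E[payout] = (1/24)·1 + (1/8)·2 + (5/24)·3 + (7/24)·4 + (1/6)·5 + (1/6)·6 = 47/12
Expected profit = 47/12 − 4 = -1/12 ≈ -$0.08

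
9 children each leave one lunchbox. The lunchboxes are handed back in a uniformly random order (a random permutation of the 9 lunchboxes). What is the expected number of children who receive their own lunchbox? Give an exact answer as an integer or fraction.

1

Let Xᵢ = 1 if person i gets their own lunchbox. For each i, P(Xᵢ=1) = 1/9.
By linearity of expectation, E[X₁+…+X_9] = 9·(1/9) = 1.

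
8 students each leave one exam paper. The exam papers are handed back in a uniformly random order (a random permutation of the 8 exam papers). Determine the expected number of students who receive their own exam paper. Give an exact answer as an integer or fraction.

1

Let Xᵢ = 1 if person i gets their own exam paper. For each i, P(Xᵢ=1) = 1/8.
By linearity of expectation, E[X₁+…+X_8] = 8·(1/8) = 1.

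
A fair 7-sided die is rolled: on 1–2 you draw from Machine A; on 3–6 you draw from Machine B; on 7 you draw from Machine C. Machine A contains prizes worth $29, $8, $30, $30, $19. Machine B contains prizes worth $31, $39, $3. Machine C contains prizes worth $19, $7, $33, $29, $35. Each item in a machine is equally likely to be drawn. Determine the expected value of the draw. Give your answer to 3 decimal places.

$24.048

E[X | Machine A] = (29 + 8 + 30 + 30 + 19)/5 = 116/5
E[X | Machine B] = (31 + 39 + 3)/3 = 73/3
E[X | Machine C] = (19 + 7 + 33 + 29 + 35)/5 = 123/5
E[X] = (2/7)·116/5 + (4/7)·73/3 + (1/7)·123/5 = 505/21 ≈ 24.048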